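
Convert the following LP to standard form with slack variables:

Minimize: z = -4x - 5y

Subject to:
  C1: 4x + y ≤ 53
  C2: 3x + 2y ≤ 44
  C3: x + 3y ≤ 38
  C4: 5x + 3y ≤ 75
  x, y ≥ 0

min z = -4x - 5y

s.t.
  4x + y + s1 = 53
  3x + 2y + s2 = 44
  x + 3y + s3 = 38
  5x + 3y + s4 = 75
  x, y, s1, s2, s3, s4 ≥ 0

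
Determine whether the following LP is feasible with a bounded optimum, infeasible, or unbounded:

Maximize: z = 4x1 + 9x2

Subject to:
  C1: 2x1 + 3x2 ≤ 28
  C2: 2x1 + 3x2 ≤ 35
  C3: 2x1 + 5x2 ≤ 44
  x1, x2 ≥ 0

Feasible with a bounded optimal solution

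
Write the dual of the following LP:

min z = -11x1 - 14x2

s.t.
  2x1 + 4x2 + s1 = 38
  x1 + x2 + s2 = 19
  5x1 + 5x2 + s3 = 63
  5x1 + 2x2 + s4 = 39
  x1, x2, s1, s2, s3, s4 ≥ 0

Primal min cᵀx s.t. Ax ≤ b, x ≥ 0  →  Dual max −bᵀy s.t. Aᵀy ≥ −c, y ≥ 0.

Maximize: z = -38y1 - 19y2 - 63y3 - 39y4

Subject to:
  2y1 + y2 + 5y3 + 5y4 ≥ 11
  4y1 + y2 + 5y3 + 2y4 ≥ 14
  y1, y2, y3, y4 ≥ 0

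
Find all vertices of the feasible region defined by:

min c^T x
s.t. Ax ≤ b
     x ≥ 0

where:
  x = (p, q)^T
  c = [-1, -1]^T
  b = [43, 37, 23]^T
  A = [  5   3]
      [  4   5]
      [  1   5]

(0, 0), (8.6, 0), (8, 1), (4.667, 3.667), (0, 4.6)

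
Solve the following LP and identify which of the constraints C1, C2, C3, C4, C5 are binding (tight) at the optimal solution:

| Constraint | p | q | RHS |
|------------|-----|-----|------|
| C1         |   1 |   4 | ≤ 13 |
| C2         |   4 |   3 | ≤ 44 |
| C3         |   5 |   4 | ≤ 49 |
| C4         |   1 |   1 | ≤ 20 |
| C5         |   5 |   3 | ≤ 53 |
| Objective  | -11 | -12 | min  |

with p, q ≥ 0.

At p = 9, q = 1, compute slack b - a·x for each constraint:
  C1: 13 − 13 = 0  (binding)
  C2: 44 − 39 = 5  (slack)
  C3: 49 − 49 = 0  (binding)
  C4: 20 − 10 = 10  (slack)
  C5: 53 − 48 = 5  (slack)

Optimal: p = 9, q = 1
Binding: C1, C3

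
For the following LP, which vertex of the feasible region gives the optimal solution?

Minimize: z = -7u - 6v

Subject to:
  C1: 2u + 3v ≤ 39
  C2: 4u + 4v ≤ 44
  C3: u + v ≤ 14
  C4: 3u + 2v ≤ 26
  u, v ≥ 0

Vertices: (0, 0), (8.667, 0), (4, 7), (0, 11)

Evaluate the objective at each vertex of the feasible region:
  z(0, 0) = 0
  z(8.667, 0) = -60.67
  z(4, 7) = -70  ←
  z(0, 11) = -66
The minimum is at u = 4, v = 7.

(4, 7)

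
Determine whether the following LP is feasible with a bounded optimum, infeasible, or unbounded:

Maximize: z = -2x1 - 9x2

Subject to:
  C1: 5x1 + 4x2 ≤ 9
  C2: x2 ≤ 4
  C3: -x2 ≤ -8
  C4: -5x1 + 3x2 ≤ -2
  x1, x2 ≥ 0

Infeasible (no feasible solution exists)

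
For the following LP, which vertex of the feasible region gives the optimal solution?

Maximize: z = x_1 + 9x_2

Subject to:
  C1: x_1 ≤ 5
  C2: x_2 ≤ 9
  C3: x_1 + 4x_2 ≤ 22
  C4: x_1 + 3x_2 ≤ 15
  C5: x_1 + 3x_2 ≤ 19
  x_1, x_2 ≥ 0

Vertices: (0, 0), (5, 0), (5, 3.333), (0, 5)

Evaluate the objective at each vertex of the feasible region:
  z(0, 0) = 0
  z(5, 0) = 5
  z(5, 3.333) = 35
  z(0, 5) = 45  ←
The maximum is at x_1 = 0, x_2 = 5.

(0, 5)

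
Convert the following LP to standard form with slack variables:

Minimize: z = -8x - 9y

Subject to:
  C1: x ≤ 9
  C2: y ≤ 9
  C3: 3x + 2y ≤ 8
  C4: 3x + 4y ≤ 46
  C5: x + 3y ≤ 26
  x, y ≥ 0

min z = -8x - 9y

s.t.
  x + s1 = 9
  y + s2 = 9
  3x + 2y + s3 = 8
  3x + 4y + s4 = 46
  x + 3y + s5 = 26
  x, y, s1, s2, s3, s4, s5 ≥ 0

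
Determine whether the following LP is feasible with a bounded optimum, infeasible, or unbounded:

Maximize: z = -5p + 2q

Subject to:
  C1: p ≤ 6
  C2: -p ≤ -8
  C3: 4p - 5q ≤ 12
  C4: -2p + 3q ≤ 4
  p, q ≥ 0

Infeasible (no feasible solution exists)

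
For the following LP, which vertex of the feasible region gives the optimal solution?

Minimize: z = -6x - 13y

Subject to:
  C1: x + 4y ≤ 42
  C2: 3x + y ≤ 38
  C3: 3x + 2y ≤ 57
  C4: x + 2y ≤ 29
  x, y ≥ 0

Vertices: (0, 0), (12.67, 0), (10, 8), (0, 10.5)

Evaluate the objective at each vertex of the feasible region:
  z(0, 0) = 0
  z(12.67, 0) = -76
  z(10, 8) = -164  ←
  z(0, 10.5) = -136.5
The minimum is at x = 10, y = 8.

(10, 8)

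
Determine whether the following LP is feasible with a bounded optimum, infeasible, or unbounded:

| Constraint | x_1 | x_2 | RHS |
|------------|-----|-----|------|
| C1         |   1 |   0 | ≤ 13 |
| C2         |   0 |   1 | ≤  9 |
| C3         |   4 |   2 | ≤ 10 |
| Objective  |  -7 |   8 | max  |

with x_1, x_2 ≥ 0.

Feasible with a bounded optimal solution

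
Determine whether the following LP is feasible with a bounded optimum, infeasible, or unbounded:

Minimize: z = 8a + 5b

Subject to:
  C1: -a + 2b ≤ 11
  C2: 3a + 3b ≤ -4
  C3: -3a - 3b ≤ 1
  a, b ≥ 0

Infeasible (no feasible solution exists)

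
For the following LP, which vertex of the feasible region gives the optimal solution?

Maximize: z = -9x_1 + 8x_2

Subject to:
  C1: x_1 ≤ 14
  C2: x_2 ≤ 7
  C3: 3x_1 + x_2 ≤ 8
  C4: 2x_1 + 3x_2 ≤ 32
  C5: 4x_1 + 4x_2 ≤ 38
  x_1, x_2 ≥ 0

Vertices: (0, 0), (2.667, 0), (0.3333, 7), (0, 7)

Evaluate the objective at each vertex of the feasible region:
  z(0, 0) = 0
  z(2.667, 0) = -24
  z(0.3333, 7) = 53
  z(0, 7) = 56  ←
The maximum is at x_1 = 0, x_2 = 7.

(0, 7)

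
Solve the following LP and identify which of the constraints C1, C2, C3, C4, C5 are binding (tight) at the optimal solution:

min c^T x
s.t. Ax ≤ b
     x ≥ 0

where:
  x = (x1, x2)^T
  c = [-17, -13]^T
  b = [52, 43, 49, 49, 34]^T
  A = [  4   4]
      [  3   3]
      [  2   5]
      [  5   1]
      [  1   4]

At x1 = 9, x2 = 4, compute slack b - a·x for each constraint:
  C1: 52 − 52 = 0  (binding)
  C2: 43 − 39 = 4  (slack)
  C3: 49 − 38 = 11  (slack)
  C4: 49 − 49 = 0  (binding)
  C5: 34 − 25 = 9  (slack)

Optimal: x1 = 9, x2 = 4
Binding: C1, C4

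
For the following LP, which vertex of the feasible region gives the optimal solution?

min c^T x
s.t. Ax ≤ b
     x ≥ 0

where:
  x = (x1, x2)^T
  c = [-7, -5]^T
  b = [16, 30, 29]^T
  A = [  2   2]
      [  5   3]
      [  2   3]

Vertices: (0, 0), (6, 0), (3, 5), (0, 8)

Evaluate the objective at each vertex of the feasible region:
  z(0, 0) = 0
  z(6, 0) = -42
  z(3, 5) = -46  ←
  z(0, 8) = -40
The minimum is at x1 = 3, x2 = 5.

(3, 5)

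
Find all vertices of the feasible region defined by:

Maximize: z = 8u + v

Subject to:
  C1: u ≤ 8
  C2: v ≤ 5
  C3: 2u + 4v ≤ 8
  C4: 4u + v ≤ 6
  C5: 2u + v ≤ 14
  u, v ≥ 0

(0, 0), (1.5, 0), (1.143, 1.429), (0, 2)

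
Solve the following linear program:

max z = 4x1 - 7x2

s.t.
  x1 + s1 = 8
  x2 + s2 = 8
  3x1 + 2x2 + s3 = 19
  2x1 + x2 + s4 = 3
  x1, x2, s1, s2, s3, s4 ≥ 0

Evaluate the objective at each vertex of the feasible region:
  z(0, 0) = 0
  z(1.5, 0) = 6  ←
  z(0, 3) = -21
The maximum is at x1 = 1.5, x2 = 0.

x1 = 1.5, x2 = 0, z = 6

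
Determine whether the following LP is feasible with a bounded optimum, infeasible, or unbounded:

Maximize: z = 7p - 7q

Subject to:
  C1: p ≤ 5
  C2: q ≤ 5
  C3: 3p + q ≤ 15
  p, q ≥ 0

Feasible with a bounded optimal solution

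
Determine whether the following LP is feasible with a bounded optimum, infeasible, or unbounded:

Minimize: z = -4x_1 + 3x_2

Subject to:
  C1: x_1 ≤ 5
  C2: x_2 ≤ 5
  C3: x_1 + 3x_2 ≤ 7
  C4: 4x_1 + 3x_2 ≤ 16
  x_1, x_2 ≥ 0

Feasible with a bounded optimal solution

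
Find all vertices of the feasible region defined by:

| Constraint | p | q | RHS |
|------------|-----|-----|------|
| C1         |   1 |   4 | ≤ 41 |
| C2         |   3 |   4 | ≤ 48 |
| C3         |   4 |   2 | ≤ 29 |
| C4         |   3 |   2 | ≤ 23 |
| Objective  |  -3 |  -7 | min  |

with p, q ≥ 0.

(0, 0), (7.25, 0), (6, 2.5), (1, 10), (0, 10.25)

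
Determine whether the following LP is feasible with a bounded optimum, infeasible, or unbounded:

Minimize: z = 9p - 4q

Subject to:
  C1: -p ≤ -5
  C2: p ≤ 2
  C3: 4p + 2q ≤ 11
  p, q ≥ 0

Infeasible (no feasible solution exists)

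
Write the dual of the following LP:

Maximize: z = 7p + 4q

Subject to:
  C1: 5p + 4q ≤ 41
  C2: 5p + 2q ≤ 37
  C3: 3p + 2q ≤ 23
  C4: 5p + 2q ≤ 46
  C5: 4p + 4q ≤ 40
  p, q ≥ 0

Primal max cᵀx s.t. Ax ≤ b, x ≥ 0  →  Dual min bᵀy s.t. Aᵀy ≥ c, y ≥ 0.

Minimize: z = 41y1 + 37y2 + 23y3 + 46y4 + 40y5

Subject to:
  5y1 + 5y2 + 3y3 + 5y4 + 4y5 ≥ 7
  4y1 + 2y2 + 2y3 + 2y4 + 4y5 ≥ 4
  y1, y2, y3, y4, y5 ≥ 0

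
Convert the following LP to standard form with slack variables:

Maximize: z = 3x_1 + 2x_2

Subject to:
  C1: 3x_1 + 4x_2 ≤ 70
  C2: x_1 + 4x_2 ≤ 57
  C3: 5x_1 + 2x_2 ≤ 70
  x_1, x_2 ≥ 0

max z = 3x_1 + 2x_2

s.t.
  3x_1 + 4x_2 + s1 = 70
  x_1 + 4x_2 + s2 = 57
  5x_1 + 2x_2 + s3 = 70
  x_1, x_2, s1, s2, s3 ≥ 0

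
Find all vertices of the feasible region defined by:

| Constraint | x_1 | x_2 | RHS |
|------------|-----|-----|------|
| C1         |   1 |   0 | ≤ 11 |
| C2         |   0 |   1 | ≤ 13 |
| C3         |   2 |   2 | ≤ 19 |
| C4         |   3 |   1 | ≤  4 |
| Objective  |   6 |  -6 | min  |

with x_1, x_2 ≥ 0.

(0, 0), (1.333, 0), (0, 4)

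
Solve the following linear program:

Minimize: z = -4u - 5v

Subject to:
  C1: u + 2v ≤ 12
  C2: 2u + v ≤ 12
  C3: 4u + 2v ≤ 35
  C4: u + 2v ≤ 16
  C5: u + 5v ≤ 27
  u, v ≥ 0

Evaluate the objective at each vertex of the feasible region:
  z(0, 0) = 0
  z(6, 0) = -24
  z(4, 4) = -36  ←
  z(2, 5) = -33
  z(0, 5.4) = -27
The minimum is at u = 4, v = 4.

u = 4, v = 4, z = -36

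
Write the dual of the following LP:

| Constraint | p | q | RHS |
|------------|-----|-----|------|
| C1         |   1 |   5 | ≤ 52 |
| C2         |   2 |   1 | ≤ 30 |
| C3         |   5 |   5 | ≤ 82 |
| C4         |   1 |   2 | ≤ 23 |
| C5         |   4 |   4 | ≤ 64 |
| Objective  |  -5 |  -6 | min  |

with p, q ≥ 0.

Primal min cᵀx s.t. Ax ≤ b, x ≥ 0  →  Dual max −bᵀy s.t. Aᵀy ≥ −c, y ≥ 0.

Maximize: z = -52y1 - 30y2 - 82y3 - 23y4 - 64y5

Subject to:
  y1 + 2y2 + 5y3 + y4 + 4y5 ≥ 5
  5y1 + y2 + 5y3 + 2y4 + 4y5 ≥ 6
  y1, y2, y3, y4, y5 ≥ 0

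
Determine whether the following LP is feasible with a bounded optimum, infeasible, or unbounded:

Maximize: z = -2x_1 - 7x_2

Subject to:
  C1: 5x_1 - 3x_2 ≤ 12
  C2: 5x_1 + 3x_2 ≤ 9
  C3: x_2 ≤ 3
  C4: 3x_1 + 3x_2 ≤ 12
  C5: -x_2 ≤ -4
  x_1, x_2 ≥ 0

Infeasible (no feasible solution exists)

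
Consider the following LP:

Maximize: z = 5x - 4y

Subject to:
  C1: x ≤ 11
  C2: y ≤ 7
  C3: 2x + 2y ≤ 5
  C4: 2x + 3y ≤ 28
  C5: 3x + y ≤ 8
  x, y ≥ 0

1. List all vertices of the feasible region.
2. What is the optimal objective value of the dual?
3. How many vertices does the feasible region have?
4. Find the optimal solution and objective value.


1. (0, 0), (2.5, 0), (0, 2.5)
2. 12.5
3. 3
4. x = 2.5, y = 0, z = 12.5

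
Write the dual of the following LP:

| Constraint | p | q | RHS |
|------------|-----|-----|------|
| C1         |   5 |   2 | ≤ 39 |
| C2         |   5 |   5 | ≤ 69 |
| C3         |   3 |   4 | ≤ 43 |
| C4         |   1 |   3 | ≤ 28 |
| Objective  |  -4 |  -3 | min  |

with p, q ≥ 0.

Primal min cᵀx s.t. Ax ≤ b, x ≥ 0  →  Dual max −bᵀy s.t. Aᵀy ≥ −c, y ≥ 0.

Maximize: z = -39y1 - 69y2 - 43y3 - 28y4

Subject to:
  5y1 + 5y2 + 3y3 + y4 ≥ 4
  2y1 + 5y2 + 4y3 + 3y4 ≥ 3
  y1, y2, y3, y4 ≥ 0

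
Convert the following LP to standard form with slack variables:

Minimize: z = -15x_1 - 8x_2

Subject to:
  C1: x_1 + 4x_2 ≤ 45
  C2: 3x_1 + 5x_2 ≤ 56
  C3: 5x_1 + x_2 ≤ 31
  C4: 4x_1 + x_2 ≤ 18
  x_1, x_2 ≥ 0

min z = -15x_1 - 8x_2

s.t.
  x_1 + 4x_2 + s1 = 45
  3x_1 + 5x_2 + s2 = 56
  5x_1 + x_2 + s3 = 31
  4x_1 + x_2 + s4 = 18
  x_1, x_2, s1, s2, s3, s4 ≥ 0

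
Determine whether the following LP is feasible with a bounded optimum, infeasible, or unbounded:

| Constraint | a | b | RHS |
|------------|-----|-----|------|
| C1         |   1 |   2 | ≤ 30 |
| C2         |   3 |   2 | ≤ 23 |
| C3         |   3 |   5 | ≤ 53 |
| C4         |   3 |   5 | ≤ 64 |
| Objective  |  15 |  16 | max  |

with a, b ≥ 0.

Feasible with a bounded optimal solution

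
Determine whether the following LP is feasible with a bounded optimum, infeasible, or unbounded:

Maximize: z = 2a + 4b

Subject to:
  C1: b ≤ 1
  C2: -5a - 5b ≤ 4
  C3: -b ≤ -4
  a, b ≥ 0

Infeasible (no feasible solution exists)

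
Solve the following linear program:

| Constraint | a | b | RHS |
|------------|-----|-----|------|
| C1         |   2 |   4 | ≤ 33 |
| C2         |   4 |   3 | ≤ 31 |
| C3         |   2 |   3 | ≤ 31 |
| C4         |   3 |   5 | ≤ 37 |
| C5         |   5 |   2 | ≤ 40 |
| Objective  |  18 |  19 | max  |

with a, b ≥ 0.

Evaluate the objective at each vertex of the feasible region:
  z(0, 0) = 0
  z(7.75, 0) = 139.5
  z(4, 5) = 167  ←
  z(0, 7.4) = 140.6
The maximum is at a = 4, b = 5.

a = 4, b = 5, z = 167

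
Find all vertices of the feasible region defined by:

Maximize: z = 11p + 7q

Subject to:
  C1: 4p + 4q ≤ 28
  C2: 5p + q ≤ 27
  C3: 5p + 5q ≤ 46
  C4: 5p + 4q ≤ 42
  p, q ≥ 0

(0, 0), (5.4, 0), (5, 2), (0, 7)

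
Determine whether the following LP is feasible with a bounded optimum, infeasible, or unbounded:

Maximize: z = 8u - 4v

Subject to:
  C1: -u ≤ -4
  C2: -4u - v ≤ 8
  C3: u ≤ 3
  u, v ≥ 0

Infeasible (no feasible solution exists)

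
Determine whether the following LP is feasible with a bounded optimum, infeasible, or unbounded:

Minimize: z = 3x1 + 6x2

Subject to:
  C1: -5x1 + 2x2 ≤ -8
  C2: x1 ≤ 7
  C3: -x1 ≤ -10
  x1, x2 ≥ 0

Infeasible (no feasible solution exists)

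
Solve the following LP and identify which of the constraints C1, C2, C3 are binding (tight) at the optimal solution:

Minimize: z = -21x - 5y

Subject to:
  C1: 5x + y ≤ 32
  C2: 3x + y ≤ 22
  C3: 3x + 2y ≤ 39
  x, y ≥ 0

At x = 5, y = 7, compute slack b - a·x for each constraint:
  C1: 32 − 32 = 0  (binding)
  C2: 22 − 22 = 0  (binding)
  C3: 39 − 29 = 10  (slack)

Optimal: x = 5, y = 7
Binding: C1, C2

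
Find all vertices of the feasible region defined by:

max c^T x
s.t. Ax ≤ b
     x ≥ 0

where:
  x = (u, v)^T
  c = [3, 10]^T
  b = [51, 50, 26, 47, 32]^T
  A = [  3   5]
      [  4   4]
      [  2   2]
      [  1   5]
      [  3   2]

(0, 0), (10.67, 0), (7, 5.5), (5.75, 6.75), (2, 9), (0, 9.4)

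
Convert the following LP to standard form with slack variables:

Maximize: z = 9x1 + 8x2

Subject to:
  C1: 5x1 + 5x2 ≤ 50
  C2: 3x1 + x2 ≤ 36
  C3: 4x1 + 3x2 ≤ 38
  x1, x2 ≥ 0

max z = 9x1 + 8x2

s.t.
  5x1 + 5x2 + s1 = 50
  3x1 + x2 + s2 = 36
  4x1 + 3x2 + s3 = 38
  x1, x2, s1, s2, s3 ≥ 0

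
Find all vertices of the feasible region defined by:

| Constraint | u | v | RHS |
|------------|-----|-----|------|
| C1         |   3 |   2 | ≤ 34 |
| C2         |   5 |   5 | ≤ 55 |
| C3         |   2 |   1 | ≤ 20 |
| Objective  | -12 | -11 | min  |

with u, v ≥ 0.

(0, 0), (10, 0), (9, 2), (0, 11)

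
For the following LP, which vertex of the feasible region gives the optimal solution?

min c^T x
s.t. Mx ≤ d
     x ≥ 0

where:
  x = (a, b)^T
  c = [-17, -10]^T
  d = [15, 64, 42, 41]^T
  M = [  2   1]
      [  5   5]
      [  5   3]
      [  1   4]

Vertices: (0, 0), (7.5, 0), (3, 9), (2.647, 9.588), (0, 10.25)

Evaluate the objective at each vertex of the feasible region:
  z(0, 0) = 0
  z(7.5, 0) = -127.5
  z(3, 9) = -141  ←
  z(2.647, 9.588) = -140.9
  z(0, 10.25) = -102.5
The minimum is at a = 3, b = 9.

(3, 9)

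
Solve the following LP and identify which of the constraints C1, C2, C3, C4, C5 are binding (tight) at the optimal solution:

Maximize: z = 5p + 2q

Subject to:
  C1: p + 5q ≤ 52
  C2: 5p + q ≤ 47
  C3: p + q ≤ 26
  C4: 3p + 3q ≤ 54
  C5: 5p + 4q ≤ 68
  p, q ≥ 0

At p = 8, q = 7, compute slack b - a·x for each constraint:
  C1: 52 − 43 = 9  (slack)
  C2: 47 − 47 = 0  (binding)
  C3: 26 − 15 = 11  (slack)
  C4: 54 − 45 = 9  (slack)
  C5: 68 − 68 = 0  (binding)

Optimal: p = 8, q = 7
Binding: C2, C5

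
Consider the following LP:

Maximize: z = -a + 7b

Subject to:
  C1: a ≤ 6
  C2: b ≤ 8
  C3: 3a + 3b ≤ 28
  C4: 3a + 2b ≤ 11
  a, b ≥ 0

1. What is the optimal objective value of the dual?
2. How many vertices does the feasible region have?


1. 38.5
2. 3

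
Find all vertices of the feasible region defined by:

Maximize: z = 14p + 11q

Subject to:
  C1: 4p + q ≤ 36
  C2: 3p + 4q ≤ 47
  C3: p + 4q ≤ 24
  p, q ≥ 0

(0, 0), (9, 0), (8, 4), (0, 6)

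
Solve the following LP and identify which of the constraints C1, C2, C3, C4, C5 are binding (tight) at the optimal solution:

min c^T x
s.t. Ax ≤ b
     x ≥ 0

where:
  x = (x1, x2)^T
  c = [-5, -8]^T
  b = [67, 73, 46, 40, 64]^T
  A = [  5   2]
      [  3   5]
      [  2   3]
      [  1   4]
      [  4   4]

At x1 = 8, x2 = 8, compute slack b - a·x for each constraint:
  C1: 67 − 56 = 11  (slack)
  C2: 73 − 64 = 9  (slack)
  C3: 46 − 40 = 6  (slack)
  C4: 40 − 40 = 0  (binding)
  C5: 64 − 64 = 0  (binding)

Optimal: x1 = 8, x2 = 8
Binding: C4, C5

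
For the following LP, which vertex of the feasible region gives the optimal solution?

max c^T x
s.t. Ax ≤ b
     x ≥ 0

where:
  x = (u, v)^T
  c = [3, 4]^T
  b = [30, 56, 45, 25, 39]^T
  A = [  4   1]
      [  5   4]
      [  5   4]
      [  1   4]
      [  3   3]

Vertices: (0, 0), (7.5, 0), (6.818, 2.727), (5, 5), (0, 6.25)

Evaluate the objective at each vertex of the feasible region:
  z(0, 0) = 0
  z(7.5, 0) = 22.5
  z(6.818, 2.727) = 31.36
  z(5, 5) = 35  ←
  z(0, 6.25) = 25
The maximum is at u = 5, v = 5.

(5, 5)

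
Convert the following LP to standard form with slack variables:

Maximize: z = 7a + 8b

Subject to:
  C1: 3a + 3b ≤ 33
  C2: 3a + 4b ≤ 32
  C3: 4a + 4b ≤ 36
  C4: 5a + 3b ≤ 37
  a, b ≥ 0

max z = 7a + 8b

s.t.
  3a + 3b + s1 = 33
  3a + 4b + s2 = 32
  4a + 4b + s3 = 36
  5a + 3b + s4 = 37
  a, b, s1, s2, s3, s4 ≥ 0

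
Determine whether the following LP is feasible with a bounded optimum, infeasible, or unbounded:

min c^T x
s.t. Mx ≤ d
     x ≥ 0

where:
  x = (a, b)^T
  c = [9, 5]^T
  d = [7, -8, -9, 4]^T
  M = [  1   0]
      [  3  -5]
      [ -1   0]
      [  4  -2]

Infeasible (no feasible solution exists)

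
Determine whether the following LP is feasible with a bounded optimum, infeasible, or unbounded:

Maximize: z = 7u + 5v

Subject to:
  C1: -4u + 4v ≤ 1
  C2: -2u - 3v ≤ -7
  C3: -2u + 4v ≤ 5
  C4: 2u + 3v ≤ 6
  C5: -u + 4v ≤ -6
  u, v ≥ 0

Infeasible (no feasible solution exists)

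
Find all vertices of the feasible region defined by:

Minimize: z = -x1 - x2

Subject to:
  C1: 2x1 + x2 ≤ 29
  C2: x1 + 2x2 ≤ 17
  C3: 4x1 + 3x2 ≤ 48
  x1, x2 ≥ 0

(0, 0), (12, 0), (9, 4), (0, 8.5)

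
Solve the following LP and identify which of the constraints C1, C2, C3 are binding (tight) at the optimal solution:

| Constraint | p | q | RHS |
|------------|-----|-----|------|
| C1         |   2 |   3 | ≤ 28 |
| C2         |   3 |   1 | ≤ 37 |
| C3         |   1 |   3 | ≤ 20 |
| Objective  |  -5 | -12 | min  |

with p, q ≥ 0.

At p = 8, q = 4, compute slack b - a·x for each constraint:
  C1: 28 − 28 = 0  (binding)
  C2: 37 − 28 = 9  (slack)
  C3: 20 − 20 = 0  (binding)

Optimal: p = 8, q = 4
Binding: C1, C3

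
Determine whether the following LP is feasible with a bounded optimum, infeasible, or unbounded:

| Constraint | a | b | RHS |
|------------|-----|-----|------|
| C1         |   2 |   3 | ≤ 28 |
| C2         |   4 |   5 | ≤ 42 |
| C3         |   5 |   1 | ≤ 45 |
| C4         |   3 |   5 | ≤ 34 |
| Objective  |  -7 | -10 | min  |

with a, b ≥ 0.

Feasible with a bounded optimal solution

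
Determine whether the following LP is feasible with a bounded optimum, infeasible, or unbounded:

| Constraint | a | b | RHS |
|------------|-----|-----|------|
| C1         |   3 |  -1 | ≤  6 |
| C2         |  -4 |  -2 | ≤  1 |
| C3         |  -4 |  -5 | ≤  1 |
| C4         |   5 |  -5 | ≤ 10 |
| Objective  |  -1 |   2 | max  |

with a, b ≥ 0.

Unbounded (objective can increase without bound)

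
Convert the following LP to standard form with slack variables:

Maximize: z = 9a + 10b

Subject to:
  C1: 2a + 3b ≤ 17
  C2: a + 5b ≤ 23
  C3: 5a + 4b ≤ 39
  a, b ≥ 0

max z = 9a + 10b

s.t.
  2a + 3b + s1 = 17
  a + 5b + s2 = 23
  5a + 4b + s3 = 39
  a, b, s1, s2, s3 ≥ 0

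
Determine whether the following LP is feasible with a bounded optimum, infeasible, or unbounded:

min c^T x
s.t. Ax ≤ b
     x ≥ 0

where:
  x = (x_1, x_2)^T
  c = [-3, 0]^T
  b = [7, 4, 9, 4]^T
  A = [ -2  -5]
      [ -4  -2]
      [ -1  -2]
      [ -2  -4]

Unbounded (objective can decrease without bound)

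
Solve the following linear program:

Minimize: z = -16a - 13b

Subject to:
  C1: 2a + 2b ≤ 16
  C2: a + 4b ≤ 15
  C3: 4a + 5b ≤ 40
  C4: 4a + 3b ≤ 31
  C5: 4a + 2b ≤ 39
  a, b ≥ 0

Evaluate the objective at each vertex of the feasible region:
  z(0, 0) = 0
  z(7.75, 0) = -124
  z(7, 1) = -125  ←
  z(5.667, 2.333) = -121
  z(0, 3.75) = -48.75
The minimum is at a = 7, b = 1.

a = 7, b = 1, z = -125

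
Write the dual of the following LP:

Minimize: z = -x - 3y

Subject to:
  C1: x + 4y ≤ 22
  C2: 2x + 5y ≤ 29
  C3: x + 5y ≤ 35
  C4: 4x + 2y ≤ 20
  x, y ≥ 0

Primal min cᵀx s.t. Ax ≤ b, x ≥ 0  →  Dual max −bᵀy s.t. Aᵀy ≥ −c, y ≥ 0.

Maximize: z = -22y1 - 29y2 - 35y3 - 20y4

Subject to:
  y1 + 2y2 + y3 + 4y4 ≥ 1
  4y1 + 5y2 + 5y3 + 2y4 ≥ 3
  y1, y2, y3, y4 ≥ 0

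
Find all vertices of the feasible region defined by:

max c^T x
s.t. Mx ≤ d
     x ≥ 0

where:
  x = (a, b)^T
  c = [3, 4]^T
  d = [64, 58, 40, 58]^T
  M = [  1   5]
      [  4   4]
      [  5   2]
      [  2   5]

(0, 0), (8, 0), (4, 10), (0, 11.6)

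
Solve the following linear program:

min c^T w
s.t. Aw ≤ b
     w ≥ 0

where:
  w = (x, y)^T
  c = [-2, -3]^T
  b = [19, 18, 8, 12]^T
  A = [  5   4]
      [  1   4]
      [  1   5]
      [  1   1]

Evaluate the objective at each vertex of the feasible region:
  z(0, 0) = 0
  z(3.8, 0) = -7.6
  z(3, 1) = -9  ←
  z(0, 1.6) = -4.8
The minimum is at x = 3, y = 1.

x = 3, y = 1, z = -9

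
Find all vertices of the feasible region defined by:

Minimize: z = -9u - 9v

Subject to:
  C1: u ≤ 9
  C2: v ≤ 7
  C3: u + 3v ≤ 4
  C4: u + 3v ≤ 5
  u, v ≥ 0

(0, 0), (4, 0), (0, 1.333)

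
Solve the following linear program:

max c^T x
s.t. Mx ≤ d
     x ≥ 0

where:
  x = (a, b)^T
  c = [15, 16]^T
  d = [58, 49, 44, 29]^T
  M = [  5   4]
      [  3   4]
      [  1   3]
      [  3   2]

Evaluate the objective at each vertex of the feasible region:
  z(0, 0) = 0
  z(9.667, 0) = 145
  z(3, 10) = 205  ←
  z(0, 12.25) = 196
The maximum is at a = 3, b = 10.

a = 3, b = 10, z = 205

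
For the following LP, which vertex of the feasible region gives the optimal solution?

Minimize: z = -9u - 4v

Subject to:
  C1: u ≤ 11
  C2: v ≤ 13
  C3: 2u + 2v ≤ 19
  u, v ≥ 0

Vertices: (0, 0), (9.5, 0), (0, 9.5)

Evaluate the objective at each vertex of the feasible region:
  z(0, 0) = 0
  z(9.5, 0) = -85.5  ←
  z(0, 9.5) = -38
The minimum is at u = 9.5, v = 0.

(9.5, 0)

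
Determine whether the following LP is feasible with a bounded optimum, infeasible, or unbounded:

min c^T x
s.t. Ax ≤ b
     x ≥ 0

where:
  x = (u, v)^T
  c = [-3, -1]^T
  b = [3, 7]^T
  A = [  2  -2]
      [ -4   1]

Unbounded (objective can decrease without bound)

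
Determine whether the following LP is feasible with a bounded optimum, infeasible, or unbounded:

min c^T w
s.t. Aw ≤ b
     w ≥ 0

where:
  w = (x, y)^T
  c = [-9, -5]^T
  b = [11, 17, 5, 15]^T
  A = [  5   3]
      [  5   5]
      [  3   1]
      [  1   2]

Feasible with a bounded optimal solution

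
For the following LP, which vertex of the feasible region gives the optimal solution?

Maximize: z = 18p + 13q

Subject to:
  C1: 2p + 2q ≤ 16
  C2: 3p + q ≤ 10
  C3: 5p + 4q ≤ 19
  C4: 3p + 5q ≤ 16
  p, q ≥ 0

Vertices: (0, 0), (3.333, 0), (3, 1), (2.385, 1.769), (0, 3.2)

Evaluate the objective at each vertex of the feasible region:
  z(0, 0) = 0
  z(3.333, 0) = 60
  z(3, 1) = 67  ←
  z(2.385, 1.769) = 65.92
  z(0, 3.2) = 41.6
The maximum is at p = 3, q = 1.

(3, 1)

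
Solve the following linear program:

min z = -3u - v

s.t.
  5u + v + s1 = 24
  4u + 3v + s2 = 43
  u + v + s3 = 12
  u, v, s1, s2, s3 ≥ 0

Evaluate the objective at each vertex of the feasible region:
  z(0, 0) = 0
  z(4.8, 0) = -14.4
  z(3, 9) = -18  ←
  z(0, 12) = -12
The minimum is at u = 3, v = 9.

u = 3, v = 9, z = -18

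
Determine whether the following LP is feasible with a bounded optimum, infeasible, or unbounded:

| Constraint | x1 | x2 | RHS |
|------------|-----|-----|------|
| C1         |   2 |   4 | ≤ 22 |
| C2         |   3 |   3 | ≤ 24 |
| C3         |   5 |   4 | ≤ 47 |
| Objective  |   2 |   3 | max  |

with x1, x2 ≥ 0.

Feasible with a bounded optimal solution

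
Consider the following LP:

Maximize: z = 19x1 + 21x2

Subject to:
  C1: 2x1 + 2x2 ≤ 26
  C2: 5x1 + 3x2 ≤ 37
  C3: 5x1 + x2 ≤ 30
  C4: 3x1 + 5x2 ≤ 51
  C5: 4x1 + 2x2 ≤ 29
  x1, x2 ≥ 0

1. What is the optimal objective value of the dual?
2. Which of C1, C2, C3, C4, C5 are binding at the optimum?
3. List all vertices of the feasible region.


1. 227
2. C2, C4
3. (0, 0), (6, 0), (5.3, 3.5), (2, 9), (0, 10.2)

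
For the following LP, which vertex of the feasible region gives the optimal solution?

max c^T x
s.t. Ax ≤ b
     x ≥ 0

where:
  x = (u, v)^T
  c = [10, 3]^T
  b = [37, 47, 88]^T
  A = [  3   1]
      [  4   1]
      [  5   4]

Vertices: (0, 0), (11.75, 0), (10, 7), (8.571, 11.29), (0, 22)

Evaluate the objective at each vertex of the feasible region:
  z(0, 0) = 0
  z(11.75, 0) = 117.5
  z(10, 7) = 121  ←
  z(8.571, 11.29) = 119.6
  z(0, 22) = 66
The maximum is at u = 10, v = 7.

(10, 7)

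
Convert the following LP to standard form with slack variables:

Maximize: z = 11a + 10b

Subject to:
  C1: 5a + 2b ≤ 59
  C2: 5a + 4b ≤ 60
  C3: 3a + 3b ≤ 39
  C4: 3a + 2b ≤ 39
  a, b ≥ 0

max z = 11a + 10b

s.t.
  5a + 2b + s1 = 59
  5a + 4b + s2 = 60
  3a + 3b + s3 = 39
  3a + 2b + s4 = 39
  a, b, s1, s2, s3, s4 ≥ 0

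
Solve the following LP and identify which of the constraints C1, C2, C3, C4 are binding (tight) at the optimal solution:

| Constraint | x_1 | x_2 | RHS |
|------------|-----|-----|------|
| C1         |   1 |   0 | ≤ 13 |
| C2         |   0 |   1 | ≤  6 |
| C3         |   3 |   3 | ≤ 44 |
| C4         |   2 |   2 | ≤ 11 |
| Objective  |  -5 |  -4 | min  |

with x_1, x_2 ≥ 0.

At x_1 = 5.5, x_2 = 0, compute slack b - a·x for each constraint:
  C1: 13 − 5.5 = 7.5  (slack)
  C2: 6 − 0 = 6  (slack)
  C3: 44 − 16.5 = 27.5  (slack)
  C4: 11 − 11 = 0  (binding)

Optimal: x_1 = 5.5, x_2 = 0
Binding: C4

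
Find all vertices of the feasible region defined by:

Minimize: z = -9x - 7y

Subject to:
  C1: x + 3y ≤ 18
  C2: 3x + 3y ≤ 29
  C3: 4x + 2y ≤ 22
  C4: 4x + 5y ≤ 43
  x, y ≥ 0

(0, 0), (5.5, 0), (3, 5), (0, 6)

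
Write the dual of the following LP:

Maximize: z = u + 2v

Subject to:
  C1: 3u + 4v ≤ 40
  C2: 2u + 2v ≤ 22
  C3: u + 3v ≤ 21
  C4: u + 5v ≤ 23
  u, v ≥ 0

Primal max cᵀx s.t. Ax ≤ b, x ≥ 0  →  Dual min bᵀy s.t. Aᵀy ≥ c, y ≥ 0.

Minimize: z = 40y1 + 22y2 + 21y3 + 23y4

Subject to:
  3y1 + 2y2 + y3 + y4 ≥ 1
  4y1 + 2y2 + 3y3 + 5y4 ≥ 2
  y1, y2, y3, y4 ≥ 0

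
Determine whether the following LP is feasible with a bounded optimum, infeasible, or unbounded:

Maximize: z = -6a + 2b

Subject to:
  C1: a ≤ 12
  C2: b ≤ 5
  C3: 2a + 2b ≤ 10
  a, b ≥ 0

Feasible with a bounded optimal solution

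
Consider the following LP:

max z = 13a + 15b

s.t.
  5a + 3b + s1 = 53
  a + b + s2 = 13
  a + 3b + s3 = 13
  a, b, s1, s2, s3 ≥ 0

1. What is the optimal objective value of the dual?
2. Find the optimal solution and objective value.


1. 145
2. a = 10, b = 1, z = 145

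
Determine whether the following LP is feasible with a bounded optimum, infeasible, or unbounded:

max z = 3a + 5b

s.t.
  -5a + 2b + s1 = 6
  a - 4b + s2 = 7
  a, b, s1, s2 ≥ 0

Unbounded (objective can increase without bound)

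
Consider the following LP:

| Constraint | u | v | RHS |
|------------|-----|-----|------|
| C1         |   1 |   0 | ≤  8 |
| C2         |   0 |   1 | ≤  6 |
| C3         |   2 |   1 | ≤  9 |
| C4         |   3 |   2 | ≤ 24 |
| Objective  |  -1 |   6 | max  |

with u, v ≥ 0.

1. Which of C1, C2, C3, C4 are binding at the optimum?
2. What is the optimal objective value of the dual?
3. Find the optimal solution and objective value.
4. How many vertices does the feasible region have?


1. C2
2. 36
3. u = 0, v = 6, z = 36
4. 4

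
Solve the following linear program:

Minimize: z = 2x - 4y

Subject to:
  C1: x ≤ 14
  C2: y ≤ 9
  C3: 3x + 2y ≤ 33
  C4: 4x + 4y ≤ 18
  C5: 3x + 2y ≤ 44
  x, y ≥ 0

Evaluate the objective at each vertex of the feasible region:
  z(0, 0) = 0
  z(4.5, 0) = 9
  z(0, 4.5) = -18  ←
The minimum is at x = 0, y = 4.5.

x = 0, y = 4.5, z = -18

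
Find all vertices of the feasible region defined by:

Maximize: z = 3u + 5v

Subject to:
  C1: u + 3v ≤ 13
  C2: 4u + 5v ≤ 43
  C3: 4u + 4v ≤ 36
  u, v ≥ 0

(0, 0), (9, 0), (7, 2), (0, 4.333)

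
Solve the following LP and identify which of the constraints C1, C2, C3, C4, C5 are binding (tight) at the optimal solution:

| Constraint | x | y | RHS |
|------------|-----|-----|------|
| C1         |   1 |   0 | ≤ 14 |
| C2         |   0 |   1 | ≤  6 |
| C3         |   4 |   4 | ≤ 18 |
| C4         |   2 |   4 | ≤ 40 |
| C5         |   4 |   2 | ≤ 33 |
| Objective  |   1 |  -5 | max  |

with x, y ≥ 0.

At x = 4.5, y = 0, compute slack b - a·x for each constraint:
  C1: 14 − 4.5 = 9.5  (slack)
  C2: 6 − 0 = 6  (slack)
  C3: 18 − 18 = 0  (binding)
  C4: 40 − 9 = 31  (slack)
  C5: 33 − 18 = 15  (slack)

Optimal: x = 4.5, y = 0
Binding: C3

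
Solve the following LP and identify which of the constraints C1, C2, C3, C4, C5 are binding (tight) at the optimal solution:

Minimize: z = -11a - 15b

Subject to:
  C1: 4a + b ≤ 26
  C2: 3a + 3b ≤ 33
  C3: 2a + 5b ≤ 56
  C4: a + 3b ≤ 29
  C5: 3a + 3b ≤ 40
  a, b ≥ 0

At a = 2, b = 9, compute slack b - a·x for each constraint:
  C1: 26 − 17 = 9  (slack)
  C2: 33 − 33 = 0  (binding)
  C3: 56 − 49 = 7  (slack)
  C4: 29 − 29 = 0  (binding)
  C5: 40 − 33 = 7  (slack)

Optimal: a = 2, b = 9
Binding: C2, C4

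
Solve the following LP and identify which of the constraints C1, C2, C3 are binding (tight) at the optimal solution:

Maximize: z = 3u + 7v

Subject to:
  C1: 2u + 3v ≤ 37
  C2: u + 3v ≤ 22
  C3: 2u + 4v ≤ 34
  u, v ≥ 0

At u = 7, v = 5, compute slack b - a·x for each constraint:
  C1: 37 − 29 = 8  (slack)
  C2: 22 − 22 = 0  (binding)
  C3: 34 − 34 = 0  (binding)

Optimal: u = 7, v = 5
Binding: C2, C3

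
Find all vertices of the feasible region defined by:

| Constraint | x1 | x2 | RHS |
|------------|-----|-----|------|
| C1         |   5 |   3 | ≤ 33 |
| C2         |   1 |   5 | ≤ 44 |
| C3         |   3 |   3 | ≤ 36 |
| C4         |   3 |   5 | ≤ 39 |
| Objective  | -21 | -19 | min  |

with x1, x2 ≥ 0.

(0, 0), (6.6, 0), (3, 6), (0, 7.8)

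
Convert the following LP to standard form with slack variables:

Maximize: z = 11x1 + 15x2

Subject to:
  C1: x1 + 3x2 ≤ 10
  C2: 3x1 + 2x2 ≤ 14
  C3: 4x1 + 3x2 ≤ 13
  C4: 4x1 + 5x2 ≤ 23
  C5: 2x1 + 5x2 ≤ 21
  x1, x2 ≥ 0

max z = 11x1 + 15x2

s.t.
  x1 + 3x2 + s1 = 10
  3x1 + 2x2 + s2 = 14
  4x1 + 3x2 + s3 = 13
  4x1 + 5x2 + s4 = 23
  2x1 + 5x2 + s5 = 21
  x1, x2, s1, s2, s3, s4, s5 ≥ 0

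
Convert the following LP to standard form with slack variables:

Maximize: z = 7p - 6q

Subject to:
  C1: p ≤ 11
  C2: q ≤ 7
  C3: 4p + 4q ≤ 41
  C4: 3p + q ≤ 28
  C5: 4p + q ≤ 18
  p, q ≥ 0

max z = 7p - 6q

s.t.
  p + s1 = 11
  q + s2 = 7
  4p + 4q + s3 = 41
  3p + q + s4 = 28
  4p + q + s5 = 18
  p, q, s1, s2, s3, s4, s5 ≥ 0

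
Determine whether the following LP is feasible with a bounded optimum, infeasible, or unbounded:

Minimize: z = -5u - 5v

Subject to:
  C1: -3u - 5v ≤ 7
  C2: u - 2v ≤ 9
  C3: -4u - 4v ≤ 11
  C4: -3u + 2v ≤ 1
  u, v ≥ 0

Unbounded (objective can decrease without bound)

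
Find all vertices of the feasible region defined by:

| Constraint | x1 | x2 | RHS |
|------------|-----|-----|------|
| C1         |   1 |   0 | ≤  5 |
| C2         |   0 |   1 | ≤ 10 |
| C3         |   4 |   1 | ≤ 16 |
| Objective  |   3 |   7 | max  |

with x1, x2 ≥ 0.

(0, 0), (4, 0), (1.5, 10), (0, 10)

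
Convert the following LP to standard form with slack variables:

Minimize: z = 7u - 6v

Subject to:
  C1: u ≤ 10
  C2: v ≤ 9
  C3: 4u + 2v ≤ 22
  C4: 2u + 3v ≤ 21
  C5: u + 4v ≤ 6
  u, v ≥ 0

min z = 7u - 6v

s.t.
  u + s1 = 10
  v + s2 = 9
  4u + 2v + s3 = 22
  2u + 3v + s4 = 21
  u + 4v + s5 = 6
  u, v, s1, s2, s3, s4, s5 ≥ 0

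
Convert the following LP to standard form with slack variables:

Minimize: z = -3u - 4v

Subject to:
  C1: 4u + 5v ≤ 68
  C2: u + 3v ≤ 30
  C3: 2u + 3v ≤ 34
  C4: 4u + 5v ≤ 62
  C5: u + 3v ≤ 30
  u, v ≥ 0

min z = -3u - 4v

s.t.
  4u + 5v + s1 = 68
  u + 3v + s2 = 30
  2u + 3v + s3 = 34
  4u + 5v + s4 = 62
  u + 3v + s5 = 30
  u, v, s1, s2, s3, s4, s5 ≥ 0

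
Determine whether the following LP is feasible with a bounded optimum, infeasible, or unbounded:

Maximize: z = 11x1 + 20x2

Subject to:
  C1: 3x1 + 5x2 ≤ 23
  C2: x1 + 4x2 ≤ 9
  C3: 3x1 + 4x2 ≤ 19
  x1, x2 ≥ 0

Feasible with a bounded optimal solution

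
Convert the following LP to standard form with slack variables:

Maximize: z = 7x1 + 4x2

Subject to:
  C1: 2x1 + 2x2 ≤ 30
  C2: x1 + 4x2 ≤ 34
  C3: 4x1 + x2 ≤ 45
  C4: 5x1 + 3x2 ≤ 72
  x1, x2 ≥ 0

max z = 7x1 + 4x2

s.t.
  2x1 + 2x2 + s1 = 30
  x1 + 4x2 + s2 = 34
  4x1 + x2 + s3 = 45
  5x1 + 3x2 + s4 = 72
  x1, x2, s1, s2, s3, s4 ≥ 0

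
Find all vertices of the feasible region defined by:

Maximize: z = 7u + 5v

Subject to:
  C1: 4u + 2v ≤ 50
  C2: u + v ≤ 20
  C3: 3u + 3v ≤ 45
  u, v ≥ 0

(0, 0), (12.5, 0), (10, 5), (0, 15)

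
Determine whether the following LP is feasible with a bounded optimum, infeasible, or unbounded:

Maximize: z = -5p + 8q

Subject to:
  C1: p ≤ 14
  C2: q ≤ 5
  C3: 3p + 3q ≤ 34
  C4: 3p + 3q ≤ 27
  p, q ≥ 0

Feasible with a bounded optimal solution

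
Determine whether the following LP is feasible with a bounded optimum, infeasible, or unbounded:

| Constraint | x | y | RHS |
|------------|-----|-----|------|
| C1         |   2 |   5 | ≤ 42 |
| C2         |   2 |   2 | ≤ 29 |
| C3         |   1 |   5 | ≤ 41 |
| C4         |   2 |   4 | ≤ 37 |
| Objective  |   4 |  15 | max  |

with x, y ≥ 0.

Feasible with a bounded optimal solution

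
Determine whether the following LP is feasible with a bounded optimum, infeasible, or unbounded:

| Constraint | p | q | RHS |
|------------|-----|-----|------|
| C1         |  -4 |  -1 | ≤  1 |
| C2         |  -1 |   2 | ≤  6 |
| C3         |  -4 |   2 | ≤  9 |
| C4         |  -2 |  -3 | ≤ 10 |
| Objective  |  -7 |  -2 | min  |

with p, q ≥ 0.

Unbounded (objective can decrease without bound)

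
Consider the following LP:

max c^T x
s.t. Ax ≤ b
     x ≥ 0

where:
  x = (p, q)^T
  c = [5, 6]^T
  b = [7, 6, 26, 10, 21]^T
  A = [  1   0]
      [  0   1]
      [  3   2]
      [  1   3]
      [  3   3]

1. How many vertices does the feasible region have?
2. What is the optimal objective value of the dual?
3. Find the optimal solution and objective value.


1. 4
2. 36.5
3. p = 5.5, q = 1.5, z = 36.5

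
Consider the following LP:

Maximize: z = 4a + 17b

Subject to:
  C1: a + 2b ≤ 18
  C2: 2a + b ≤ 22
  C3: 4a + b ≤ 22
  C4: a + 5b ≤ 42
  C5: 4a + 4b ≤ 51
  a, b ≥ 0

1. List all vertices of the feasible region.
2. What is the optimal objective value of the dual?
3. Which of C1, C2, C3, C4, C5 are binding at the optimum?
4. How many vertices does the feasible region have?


1. (0, 0), (5.5, 0), (3.714, 7.143), (2, 8), (0, 8.4)
2. 144
3. C1, C4
4. 5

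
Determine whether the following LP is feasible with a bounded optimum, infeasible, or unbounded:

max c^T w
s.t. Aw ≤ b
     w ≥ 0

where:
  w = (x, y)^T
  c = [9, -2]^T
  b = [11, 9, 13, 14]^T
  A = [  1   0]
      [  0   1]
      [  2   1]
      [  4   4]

Feasible with a bounded optimal solution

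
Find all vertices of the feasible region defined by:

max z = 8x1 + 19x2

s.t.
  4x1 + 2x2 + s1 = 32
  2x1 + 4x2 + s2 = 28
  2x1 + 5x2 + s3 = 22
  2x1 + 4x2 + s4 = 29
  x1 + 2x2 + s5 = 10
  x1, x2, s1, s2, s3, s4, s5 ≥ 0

(0, 0), (8, 0), (7.333, 1.333), (6, 2), (0, 4.4)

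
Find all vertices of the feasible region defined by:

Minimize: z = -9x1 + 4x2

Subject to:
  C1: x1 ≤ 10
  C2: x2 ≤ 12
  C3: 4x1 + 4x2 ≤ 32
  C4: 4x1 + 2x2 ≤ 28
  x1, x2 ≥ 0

(0, 0), (7, 0), (6, 2), (0, 8)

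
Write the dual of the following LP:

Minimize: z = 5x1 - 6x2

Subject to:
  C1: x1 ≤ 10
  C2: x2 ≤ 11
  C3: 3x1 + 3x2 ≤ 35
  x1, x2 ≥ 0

Primal min cᵀx s.t. Ax ≤ b, x ≥ 0  →  Dual max −bᵀy s.t. Aᵀy ≥ −c, y ≥ 0.

Maximize: z = -10y1 - 11y2 - 35y3

Subject to:
  y1 + 3y3 ≥ -5
  y2 + 3y3 ≥ 6
  y1, y2, y3 ≥ 0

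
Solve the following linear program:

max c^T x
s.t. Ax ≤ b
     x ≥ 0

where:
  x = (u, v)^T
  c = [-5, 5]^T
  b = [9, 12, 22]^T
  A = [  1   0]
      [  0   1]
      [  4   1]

Evaluate the objective at each vertex of the feasible region:
  z(0, 0) = 0
  z(5.5, 0) = -27.5
  z(2.5, 12) = 47.5
  z(0, 12) = 60  ←
The maximum is at u = 0, v = 12.

u = 0, v = 12, z = 60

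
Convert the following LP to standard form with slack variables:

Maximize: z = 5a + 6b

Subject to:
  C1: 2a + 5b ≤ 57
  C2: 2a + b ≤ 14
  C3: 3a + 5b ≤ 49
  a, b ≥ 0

max z = 5a + 6b

s.t.
  2a + 5b + s1 = 57
  2a + b + s2 = 14
  3a + 5b + s3 = 49
  a, b, s1, s2, s3 ≥ 0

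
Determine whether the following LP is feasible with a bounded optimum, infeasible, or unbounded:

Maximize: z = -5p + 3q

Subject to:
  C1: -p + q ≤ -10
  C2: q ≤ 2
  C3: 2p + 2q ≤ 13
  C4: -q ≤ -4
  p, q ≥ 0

Infeasible (no feasible solution exists)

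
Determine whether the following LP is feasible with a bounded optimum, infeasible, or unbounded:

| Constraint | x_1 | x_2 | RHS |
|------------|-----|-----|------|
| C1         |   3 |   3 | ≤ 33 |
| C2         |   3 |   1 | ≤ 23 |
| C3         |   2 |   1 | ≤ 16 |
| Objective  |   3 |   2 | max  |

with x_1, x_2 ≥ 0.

Feasible with a bounded optimal solution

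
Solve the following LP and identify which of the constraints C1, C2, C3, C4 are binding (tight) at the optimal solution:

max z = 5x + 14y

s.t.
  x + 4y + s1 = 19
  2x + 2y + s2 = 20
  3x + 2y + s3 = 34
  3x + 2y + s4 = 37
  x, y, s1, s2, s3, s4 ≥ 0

At x = 7, y = 3, compute slack b - a·x for each constraint:
  C1: 19 − 19 = 0  (binding)
  C2: 20 − 20 = 0  (binding)
  C3: 34 − 27 = 7  (slack)
  C4: 37 − 27 = 10  (slack)

Optimal: x = 7, y = 3
Binding: C1, C2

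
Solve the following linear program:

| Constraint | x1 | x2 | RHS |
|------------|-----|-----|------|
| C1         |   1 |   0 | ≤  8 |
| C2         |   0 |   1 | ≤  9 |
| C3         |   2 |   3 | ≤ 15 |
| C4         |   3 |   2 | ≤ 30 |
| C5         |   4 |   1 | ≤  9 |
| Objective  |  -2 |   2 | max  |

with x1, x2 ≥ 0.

Evaluate the objective at each vertex of the feasible region:
  z(0, 0) = 0
  z(2.25, 0) = -4.5
  z(1.2, 4.2) = 6
  z(0, 5) = 10  ←
The maximum is at x1 = 0, x2 = 5.

x1 = 0, x2 = 5, z = 10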